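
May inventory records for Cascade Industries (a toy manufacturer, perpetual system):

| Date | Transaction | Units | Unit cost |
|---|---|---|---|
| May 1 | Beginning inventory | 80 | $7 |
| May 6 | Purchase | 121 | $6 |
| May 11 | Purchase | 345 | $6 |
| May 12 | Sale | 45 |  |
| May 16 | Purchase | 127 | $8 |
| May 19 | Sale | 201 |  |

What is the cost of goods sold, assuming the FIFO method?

May 12, 45 sold [FIFO — oldest first]: 45 @ $7 = $315
May 19, 201 sold [FIFO — oldest first]: 35 @ $7 + 121 @ $6 + 45 @ $6 = $1,241
Total COGS = $315 + $1,241 = $1,556
Ending inventory: 300 @ $6 + 127 @ $8 = $2,816
Check: goods available $4,372 = COGS $1,556 + ending $2,816

COGS = $1,556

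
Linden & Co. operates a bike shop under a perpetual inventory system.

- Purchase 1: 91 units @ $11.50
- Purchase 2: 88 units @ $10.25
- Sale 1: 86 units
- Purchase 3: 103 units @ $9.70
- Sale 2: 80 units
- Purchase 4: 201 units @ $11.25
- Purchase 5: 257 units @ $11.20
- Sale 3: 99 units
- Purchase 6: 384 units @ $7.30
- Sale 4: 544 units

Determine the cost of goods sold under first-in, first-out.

COGS = $8,590.95

Sale 1 (86) [FIFO — oldest first]: 86 @ $11.50 = $989.00
Sale 2 (80) [FIFO — oldest first]: 5 @ $11.50 + 75 @ $10.25 = $826.25
Sale 3 (99) [FIFO — oldest first]: 13 @ $10.25 + 86 @ $9.70 = $967.45
Sale 4 (544) [FIFO — oldest first]: 17 @ $9.70 + 201 @ $11.25 + 257 @ $11.20 + 69 @ $7.30 = $5,808.25
Total COGS = $989.00 + $826.25 + $967.45 + $5,808.25 = $8,590.95
Ending inventory: 315 @ $7.30 = $2,299.50
Check: goods available $10,890.45 = COGS $8,590.95 + ending $2,299.50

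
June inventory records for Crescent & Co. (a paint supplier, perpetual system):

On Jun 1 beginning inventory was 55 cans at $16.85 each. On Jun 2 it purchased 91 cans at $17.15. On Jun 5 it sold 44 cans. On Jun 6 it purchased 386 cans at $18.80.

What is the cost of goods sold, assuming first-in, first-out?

Jun 5, 44 sold [FIFO — oldest first]: 44 @ $16.85 = $741.40
Ending inventory: 11 @ $16.85 + 91 @ $17.15 + 386 @ $18.80 = $9,002.80
Check: goods available $9,744.20 = COGS $741.40 + ending $9,002.80

COGS = $741.40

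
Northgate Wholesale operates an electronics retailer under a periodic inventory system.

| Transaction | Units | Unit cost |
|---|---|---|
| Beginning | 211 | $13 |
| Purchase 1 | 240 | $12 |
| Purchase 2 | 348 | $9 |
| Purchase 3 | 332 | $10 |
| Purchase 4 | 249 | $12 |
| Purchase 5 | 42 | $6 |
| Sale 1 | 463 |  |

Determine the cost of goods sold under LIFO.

Sale 1 (463) [LIFO — newest first]: 42 @ $6 + 249 @ $12 + 172 @ $10 = $4,960
Ending inventory: 211 @ $13 + 240 @ $12 + 348 @ $9 + 160 @ $10 = $10,355

COGS = $4,960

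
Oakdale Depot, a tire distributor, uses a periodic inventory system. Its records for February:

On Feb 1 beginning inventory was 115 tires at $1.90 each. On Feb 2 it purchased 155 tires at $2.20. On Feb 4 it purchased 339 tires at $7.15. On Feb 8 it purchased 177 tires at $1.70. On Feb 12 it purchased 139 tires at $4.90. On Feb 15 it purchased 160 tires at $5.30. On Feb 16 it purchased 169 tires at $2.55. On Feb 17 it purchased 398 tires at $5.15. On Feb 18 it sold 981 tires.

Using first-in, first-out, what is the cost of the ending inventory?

Feb 18, 981 sold [FIFO — oldest first]: 115 @ $1.90 + 155 @ $2.20 + 339 @ $7.15 + 177 @ $1.70 + 139 @ $4.90 + 56 @ $5.30 = $4,262.15
Ending inventory: 104 @ $5.30 + 169 @ $2.55 + 398 @ $5.15 = $3,031.85
Check: goods available $7,294.00 = COGS $4,262.15 + ending $3,031.85

Ending inventory = $3,031.85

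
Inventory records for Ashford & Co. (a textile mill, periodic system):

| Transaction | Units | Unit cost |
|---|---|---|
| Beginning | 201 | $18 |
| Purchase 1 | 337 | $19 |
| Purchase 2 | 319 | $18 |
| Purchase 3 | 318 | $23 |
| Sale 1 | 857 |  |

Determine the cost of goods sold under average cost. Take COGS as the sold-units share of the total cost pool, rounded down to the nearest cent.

COGS = $16,831.48

Sale 1, sell 857: 857/1175 × $23,077.00 → $16,831.48
Ending inventory (cost pool remaining) = $6,245.52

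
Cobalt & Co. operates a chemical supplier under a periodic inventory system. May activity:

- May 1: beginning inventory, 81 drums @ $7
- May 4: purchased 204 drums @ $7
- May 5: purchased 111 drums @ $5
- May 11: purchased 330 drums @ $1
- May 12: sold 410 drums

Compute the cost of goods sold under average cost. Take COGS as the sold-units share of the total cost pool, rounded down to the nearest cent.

COGS = $1,626.44

May 12, sell 410: 410/726 × $2,880.00 → $1,626.44
Ending inventory (cost pool remaining) = $1,253.56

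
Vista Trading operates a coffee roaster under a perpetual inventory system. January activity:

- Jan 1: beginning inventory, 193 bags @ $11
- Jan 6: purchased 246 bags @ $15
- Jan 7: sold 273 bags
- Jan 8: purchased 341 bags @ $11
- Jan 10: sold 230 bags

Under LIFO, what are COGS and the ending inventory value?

COGS = $6,517; ending inventory = $3,047

Jan 7, 273 sold [LIFO — newest first]: 246 @ $15 + 27 @ $11 = $3,987
Jan 10, 230 sold [LIFO — newest first]: 230 @ $11 = $2,530
Total COGS = $3,987 + $2,530 = $6,517
Ending inventory: 166 @ $11 + 111 @ $11 = $3,047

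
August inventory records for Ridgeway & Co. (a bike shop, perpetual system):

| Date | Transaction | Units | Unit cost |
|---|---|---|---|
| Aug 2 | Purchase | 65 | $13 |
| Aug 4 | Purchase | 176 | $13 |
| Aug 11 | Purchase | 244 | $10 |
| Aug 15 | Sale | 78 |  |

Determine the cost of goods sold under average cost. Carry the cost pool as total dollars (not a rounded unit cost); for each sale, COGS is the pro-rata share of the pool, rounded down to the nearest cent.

After Aug 2: 65 on hand, pool $845.00 (≈ $13.0000 each)
After Aug 4: 241 on hand, pool $3,133.00 (≈ $13.0000 each)
After Aug 11: 485 on hand, pool $5,573.00 (≈ $11.4907 each)
Aug 15, sell 78: 78/485 × $5,573.00 → $896.27
Ending inventory (cost pool remaining) = $4,676.73
Check: goods available $5,573.00 = COGS $896.27 + ending $4,676.73

COGS = $896.27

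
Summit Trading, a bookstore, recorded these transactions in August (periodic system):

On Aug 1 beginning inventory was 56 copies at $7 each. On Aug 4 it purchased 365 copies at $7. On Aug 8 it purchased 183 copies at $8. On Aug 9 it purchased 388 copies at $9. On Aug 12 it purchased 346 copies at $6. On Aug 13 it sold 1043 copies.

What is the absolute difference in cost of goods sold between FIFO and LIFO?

FIFO COGS: 56 @ $7 + 365 @ $7 + 183 @ $8 + 388 @ $9 + 51 @ $6 = $8,209
LIFO COGS: 346 @ $6 + 388 @ $9 + 183 @ $8 + 126 @ $7 = $7,914
Difference = |$8,209 − $7,914| = $295

$295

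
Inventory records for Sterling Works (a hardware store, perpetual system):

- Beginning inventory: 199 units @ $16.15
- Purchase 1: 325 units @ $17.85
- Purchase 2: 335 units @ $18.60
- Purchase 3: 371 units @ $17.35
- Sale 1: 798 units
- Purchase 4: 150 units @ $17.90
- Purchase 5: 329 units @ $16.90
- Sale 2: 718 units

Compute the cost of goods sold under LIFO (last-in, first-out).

Sale 1 (798) [LIFO — newest first]: 371 @ $17.35 + 335 @ $18.60 + 92 @ $17.85 = $14,310.05
Sale 2 (718) [LIFO — newest first]: 329 @ $16.90 + 150 @ $17.90 + 233 @ $17.85 + 6 @ $16.15 = $12,501.05
Total COGS = $14,310.05 + $12,501.05 = $26,811.10
Ending inventory: 193 @ $16.15 = $3,116.95
Check: goods available $29,928.05 = COGS $26,811.10 + ending $3,116.95

COGS = $26,811.10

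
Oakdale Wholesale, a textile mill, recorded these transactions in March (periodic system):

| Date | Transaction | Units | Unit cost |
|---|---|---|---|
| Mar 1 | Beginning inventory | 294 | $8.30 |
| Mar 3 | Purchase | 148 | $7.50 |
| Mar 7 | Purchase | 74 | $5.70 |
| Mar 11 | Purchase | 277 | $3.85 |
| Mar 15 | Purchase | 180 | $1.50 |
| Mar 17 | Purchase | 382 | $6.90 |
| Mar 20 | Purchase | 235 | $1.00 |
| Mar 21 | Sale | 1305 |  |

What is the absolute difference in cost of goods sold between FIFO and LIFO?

$1,785.50

FIFO COGS: 294 @ $8.30 + 148 @ $7.50 + 74 @ $5.70 + 277 @ $3.85 + 180 @ $1.50 + 332 @ $6.90 = $7,599.25
LIFO COGS: 235 @ $1.00 + 382 @ $6.90 + 180 @ $1.50 + 277 @ $3.85 + 74 @ $5.70 + 148 @ $7.50 + 9 @ $8.30 = $5,813.75
Difference = |$7,599.25 − $5,813.75| = $1,785.50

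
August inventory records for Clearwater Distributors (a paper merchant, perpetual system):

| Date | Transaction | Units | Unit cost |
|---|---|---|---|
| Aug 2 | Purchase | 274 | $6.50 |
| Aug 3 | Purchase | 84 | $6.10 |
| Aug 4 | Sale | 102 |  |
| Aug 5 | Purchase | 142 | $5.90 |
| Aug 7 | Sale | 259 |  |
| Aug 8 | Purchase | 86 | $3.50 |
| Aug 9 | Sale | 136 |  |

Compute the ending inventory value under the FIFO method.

Aug 4, 102 sold [FIFO — oldest first]: 102 @ $6.50 = $663.00
Aug 7, 259 sold [FIFO — oldest first]: 172 @ $6.50 + 84 @ $6.10 + 3 @ $5.90 = $1,648.10
Aug 9, 136 sold [FIFO — oldest first]: 136 @ $5.90 = $802.40
Total COGS = $663.00 + $1,648.10 + $802.40 = $3,113.50
Ending inventory: 3 @ $5.90 + 86 @ $3.50 = $318.70
Check: goods available $3,432.20 = COGS $3,113.50 + ending $318.70

Ending inventory = $318.70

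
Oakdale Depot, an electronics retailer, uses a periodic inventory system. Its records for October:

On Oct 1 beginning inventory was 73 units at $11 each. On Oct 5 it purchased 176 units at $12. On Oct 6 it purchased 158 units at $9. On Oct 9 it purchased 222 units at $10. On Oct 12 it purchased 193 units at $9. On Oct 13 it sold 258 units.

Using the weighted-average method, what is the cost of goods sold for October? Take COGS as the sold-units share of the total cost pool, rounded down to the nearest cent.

COGS = $2,603.22

Oct 13, sell 258: 258/822 × $8,294.00 → $2,603.22
Ending inventory (cost pool remaining) = $5,690.78
Check: goods available $8,294.00 = COGS $2,603.22 + ending $5,690.78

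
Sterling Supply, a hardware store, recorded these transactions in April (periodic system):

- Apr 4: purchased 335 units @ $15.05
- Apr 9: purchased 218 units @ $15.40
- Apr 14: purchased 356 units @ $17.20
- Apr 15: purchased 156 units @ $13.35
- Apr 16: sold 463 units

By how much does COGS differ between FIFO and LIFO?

$350.05

FIFO COGS: 335 @ $15.05 + 128 @ $15.40 = $7,012.95
LIFO COGS: 156 @ $13.35 + 307 @ $17.20 = $7,363.00
Difference = |$7,012.95 − $7,363.00| = $350.05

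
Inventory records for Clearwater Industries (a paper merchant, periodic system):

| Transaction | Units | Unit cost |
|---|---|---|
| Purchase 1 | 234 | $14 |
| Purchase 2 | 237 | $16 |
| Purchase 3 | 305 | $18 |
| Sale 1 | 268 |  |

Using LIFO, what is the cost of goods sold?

Sale 1 (268) [LIFO — newest first]: 268 @ $18 = $4,824
Ending inventory: 234 @ $14 + 237 @ $16 + 37 @ $18 = $7,734

COGS = $4,824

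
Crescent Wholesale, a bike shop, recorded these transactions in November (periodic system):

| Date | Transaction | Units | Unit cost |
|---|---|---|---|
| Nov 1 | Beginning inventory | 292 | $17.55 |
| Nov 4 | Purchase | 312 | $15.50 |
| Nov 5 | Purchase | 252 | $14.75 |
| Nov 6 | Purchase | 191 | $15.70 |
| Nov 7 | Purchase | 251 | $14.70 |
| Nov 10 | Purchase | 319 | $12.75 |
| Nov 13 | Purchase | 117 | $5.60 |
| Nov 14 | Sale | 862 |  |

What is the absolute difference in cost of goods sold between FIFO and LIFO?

$2,612.15

FIFO COGS: 292 @ $17.55 + 312 @ $15.50 + 252 @ $14.75 + 6 @ $15.70 = $13,771.80
LIFO COGS: 117 @ $5.60 + 319 @ $12.75 + 251 @ $14.70 + 175 @ $15.70 = $11,159.65
Difference = |$13,771.80 − $11,159.65| = $2,612.15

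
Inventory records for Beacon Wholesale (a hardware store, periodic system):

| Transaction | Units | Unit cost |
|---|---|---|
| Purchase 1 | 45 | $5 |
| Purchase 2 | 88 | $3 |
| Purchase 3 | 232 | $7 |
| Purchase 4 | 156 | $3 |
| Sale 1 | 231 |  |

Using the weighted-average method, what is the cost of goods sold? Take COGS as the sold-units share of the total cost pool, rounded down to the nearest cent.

Sale 1, sell 231: 231/521 × $2,581.00 → $1,144.35
Ending inventory (cost pool remaining) = $1,436.65
Check: goods available $2,581.00 = COGS $1,144.35 + ending $1,436.65

COGS = $1,144.35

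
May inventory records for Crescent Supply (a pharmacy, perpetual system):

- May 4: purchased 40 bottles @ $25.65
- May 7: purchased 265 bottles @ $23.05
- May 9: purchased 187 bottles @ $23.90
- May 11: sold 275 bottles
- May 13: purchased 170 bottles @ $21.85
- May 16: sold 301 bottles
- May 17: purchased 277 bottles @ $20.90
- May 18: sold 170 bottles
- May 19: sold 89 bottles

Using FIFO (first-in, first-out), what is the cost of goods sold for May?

May 11, 275 sold [FIFO — oldest first]: 40 @ $25.65 + 235 @ $23.05 = $6,442.75
May 16, 301 sold [FIFO — oldest first]: 30 @ $23.05 + 187 @ $23.90 + 84 @ $21.85 = $6,996.20
May 18, 170 sold [FIFO — oldest first]: 86 @ $21.85 + 84 @ $20.90 = $3,634.70
May 19, 89 sold [FIFO — oldest first]: 89 @ $20.90 = $1,860.10
Total COGS = $6,442.75 + $6,996.20 + $3,634.70 + $1,860.10 = $18,933.75
Ending inventory: 104 @ $20.90 = $2,173.60

COGS = $18,933.75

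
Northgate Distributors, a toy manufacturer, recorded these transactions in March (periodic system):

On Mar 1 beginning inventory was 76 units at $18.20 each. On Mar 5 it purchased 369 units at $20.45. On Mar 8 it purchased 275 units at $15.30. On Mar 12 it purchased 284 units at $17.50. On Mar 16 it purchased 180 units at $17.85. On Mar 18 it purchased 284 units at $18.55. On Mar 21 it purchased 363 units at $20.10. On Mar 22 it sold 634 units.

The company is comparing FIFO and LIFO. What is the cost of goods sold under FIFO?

FIFO COGS: 76 @ $18.20 + 369 @ $20.45 + 189 @ $15.30 = $11,820.95
LIFO COGS: 363 @ $20.10 + 271 @ $18.55 = $12,323.35

COGS = $11,820.95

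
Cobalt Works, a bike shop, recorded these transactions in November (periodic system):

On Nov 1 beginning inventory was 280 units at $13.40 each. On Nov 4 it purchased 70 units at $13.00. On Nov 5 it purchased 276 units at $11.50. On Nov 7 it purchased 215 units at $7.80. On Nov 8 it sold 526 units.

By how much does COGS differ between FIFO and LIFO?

FIFO COGS: 280 @ $13.40 + 70 @ $13.00 + 176 @ $11.50 = $6,686.00
LIFO COGS: 215 @ $7.80 + 276 @ $11.50 + 35 @ $13.00 = $5,306.00
Difference = |$6,686.00 − $5,306.00| = $1,380.00

$1,380.00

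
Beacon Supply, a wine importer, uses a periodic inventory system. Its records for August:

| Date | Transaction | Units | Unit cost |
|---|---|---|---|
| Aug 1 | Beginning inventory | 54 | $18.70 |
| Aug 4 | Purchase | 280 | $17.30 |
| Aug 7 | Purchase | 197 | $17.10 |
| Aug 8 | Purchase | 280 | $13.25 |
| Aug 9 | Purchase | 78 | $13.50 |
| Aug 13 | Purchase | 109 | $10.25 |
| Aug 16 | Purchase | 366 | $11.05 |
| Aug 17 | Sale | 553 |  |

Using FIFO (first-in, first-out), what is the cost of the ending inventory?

Aug 17, 553 sold [FIFO — oldest first]: 54 @ $18.70 + 280 @ $17.30 + 197 @ $17.10 + 22 @ $13.25 = $9,514.00
Ending inventory: 258 @ $13.25 + 78 @ $13.50 + 109 @ $10.25 + 366 @ $11.05 = $9,633.05
Check: goods available $19,147.05 = COGS $9,514.00 + ending $9,633.05

Ending inventory = $9,633.05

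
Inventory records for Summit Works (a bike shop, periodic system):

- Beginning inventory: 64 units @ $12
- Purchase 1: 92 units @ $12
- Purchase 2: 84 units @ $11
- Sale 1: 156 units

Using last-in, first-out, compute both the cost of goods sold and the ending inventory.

Sale 1 (156) [LIFO — newest first]: 84 @ $11 + 72 @ $12 = $1,788
Ending inventory: 64 @ $12 + 20 @ $12 = $1,008

COGS = $1,788; ending inventory = $1,008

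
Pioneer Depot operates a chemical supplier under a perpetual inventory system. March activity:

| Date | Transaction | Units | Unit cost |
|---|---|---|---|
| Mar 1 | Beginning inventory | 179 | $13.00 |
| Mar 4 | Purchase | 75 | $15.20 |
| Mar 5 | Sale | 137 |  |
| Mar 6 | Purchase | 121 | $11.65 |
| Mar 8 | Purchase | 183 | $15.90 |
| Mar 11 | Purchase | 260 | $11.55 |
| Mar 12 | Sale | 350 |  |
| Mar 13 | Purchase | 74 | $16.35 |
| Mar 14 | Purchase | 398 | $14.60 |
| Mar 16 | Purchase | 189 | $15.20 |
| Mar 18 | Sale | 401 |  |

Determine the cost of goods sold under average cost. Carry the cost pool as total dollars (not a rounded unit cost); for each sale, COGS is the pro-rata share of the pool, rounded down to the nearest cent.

COGS = $12,205.83

After Mar 1: 179 on hand, pool $2,327.00 (≈ $13.0000 each)
After Mar 4: 254 on hand, pool $3,467.00 (≈ $13.6496 each)
Mar 5, sell 137: 137/254 × $3,467.00 → $1,869.99
After Mar 6: 238 on hand, pool $3,006.66 (≈ $12.6330 each)
After Mar 8: 421 on hand, pool $5,916.36 (≈ $14.0531 each)
After Mar 11: 681 on hand, pool $8,919.36 (≈ $13.0974 each)
Mar 12, sell 350: 350/681 × $8,919.36 → $4,584.10
After Mar 13: 405 on hand, pool $5,545.16 (≈ $13.6918 each)
After Mar 14: 803 on hand, pool $11,355.96 (≈ $14.1419 each)
After Mar 16: 992 on hand, pool $14,228.76 (≈ $14.3435 each)
Mar 18, sell 401: 401/992 × $14,228.76 → $5,751.74
Total COGS = $1,869.99 + $4,584.10 + $5,751.74 = $12,205.83
Ending inventory (cost pool remaining) = $8,477.02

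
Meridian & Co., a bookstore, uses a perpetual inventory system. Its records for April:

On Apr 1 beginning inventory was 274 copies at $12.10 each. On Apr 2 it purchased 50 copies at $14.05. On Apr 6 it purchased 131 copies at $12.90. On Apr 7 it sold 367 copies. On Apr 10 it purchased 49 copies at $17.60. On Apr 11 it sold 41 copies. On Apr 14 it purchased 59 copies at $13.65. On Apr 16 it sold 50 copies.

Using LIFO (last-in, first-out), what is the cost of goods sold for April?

COGS = $6,047.10

Apr 7, 367 sold [LIFO — newest first]: 131 @ $12.90 + 50 @ $14.05 + 186 @ $12.10 = $4,643.00
Apr 11, 41 sold [LIFO — newest first]: 41 @ $17.60 = $721.60
Apr 16, 50 sold [LIFO — newest first]: 50 @ $13.65 = $682.50
Total COGS = $4,643.00 + $721.60 + $682.50 = $6,047.10
Ending inventory: 88 @ $12.10 + 8 @ $17.60 + 9 @ $13.65 = $1,328.45
Check: goods available $7,375.55 = COGS $6,047.10 + ending $1,328.45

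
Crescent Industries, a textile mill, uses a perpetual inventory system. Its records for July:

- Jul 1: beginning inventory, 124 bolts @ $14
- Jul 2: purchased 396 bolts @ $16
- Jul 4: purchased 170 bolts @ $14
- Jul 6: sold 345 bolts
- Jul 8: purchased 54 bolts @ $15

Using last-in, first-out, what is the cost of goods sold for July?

COGS = $5,180

Jul 6, 345 sold [LIFO — newest first]: 170 @ $14 + 175 @ $16 = $5,180
Ending inventory: 124 @ $14 + 221 @ $16 + 54 @ $15 = $6,082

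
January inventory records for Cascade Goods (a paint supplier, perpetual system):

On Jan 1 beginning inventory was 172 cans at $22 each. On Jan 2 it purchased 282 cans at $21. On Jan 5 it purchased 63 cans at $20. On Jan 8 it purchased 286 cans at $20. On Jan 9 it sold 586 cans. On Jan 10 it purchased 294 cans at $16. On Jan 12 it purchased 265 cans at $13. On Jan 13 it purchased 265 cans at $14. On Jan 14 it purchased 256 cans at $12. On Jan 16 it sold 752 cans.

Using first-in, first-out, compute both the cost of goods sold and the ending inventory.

COGS = $24,523; ending inventory = $7,094

Jan 9, 586 sold [FIFO — oldest first]: 172 @ $22 + 282 @ $21 + 63 @ $20 + 69 @ $20 = $12,346
Jan 16, 752 sold [FIFO — oldest first]: 217 @ $20 + 294 @ $16 + 241 @ $13 = $12,177
Total COGS = $12,346 + $12,177 = $24,523
Ending inventory: 24 @ $13 + 265 @ $14 + 256 @ $12 = $7,094
Check: goods available $31,617 = COGS $24,523 + ending $7,094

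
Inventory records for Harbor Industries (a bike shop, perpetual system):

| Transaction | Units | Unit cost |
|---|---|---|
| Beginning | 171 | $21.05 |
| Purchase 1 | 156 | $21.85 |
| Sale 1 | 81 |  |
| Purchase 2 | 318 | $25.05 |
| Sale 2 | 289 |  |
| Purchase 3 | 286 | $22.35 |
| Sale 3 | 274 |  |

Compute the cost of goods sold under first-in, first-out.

Sale 1 (81) [FIFO — oldest first]: 81 @ $21.05 = $1,705.05
Sale 2 (289) [FIFO — oldest first]: 90 @ $21.05 + 156 @ $21.85 + 43 @ $25.05 = $6,380.25
Sale 3 (274) [FIFO — oldest first]: 274 @ $25.05 = $6,863.70
Total COGS = $1,705.05 + $6,380.25 + $6,863.70 = $14,949.00
Ending inventory: 1 @ $25.05 + 286 @ $22.35 = $6,417.15
Check: goods available $21,366.15 = COGS $14,949.00 + ending $6,417.15

COGS = $14,949.00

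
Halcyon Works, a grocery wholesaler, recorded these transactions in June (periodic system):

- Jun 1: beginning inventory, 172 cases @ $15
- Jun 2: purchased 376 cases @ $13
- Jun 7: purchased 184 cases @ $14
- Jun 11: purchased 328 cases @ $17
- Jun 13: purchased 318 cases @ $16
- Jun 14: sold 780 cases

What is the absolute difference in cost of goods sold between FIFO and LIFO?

FIFO COGS: 172 @ $15 + 376 @ $13 + 184 @ $14 + 48 @ $17 = $10,860
LIFO COGS: 318 @ $16 + 328 @ $17 + 134 @ $14 = $12,540
Difference = |$10,860 − $12,540| = $1,680

$1,680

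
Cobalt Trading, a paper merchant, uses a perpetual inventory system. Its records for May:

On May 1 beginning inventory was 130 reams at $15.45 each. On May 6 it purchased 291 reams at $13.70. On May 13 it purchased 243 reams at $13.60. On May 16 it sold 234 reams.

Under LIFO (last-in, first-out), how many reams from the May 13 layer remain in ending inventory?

May 16, 234 sold [LIFO — newest first]: 234 @ $13.60 = $3,182.40
Ending inventory: 130 @ $15.45 + 291 @ $13.70 + 9 @ $13.60 = $6,117.60
Check: goods available $9,300.00 = COGS $3,182.40 + ending $6,117.60

9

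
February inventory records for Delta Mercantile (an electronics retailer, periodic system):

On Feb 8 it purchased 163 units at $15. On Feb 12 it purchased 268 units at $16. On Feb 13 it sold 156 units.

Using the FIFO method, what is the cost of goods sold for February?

Feb 13, 156 sold [FIFO — oldest first]: 156 @ $15 = $2,340
Ending inventory: 7 @ $15 + 268 @ $16 = $4,393

COGS = $2,340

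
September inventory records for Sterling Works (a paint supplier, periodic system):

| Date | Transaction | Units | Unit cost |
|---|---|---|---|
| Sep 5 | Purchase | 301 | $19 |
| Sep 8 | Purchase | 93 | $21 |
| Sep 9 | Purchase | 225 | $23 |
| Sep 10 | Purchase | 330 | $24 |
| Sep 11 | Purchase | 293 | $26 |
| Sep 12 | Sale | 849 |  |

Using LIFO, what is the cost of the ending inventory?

Sep 12, 849 sold [LIFO — newest first]: 293 @ $26 + 330 @ $24 + 225 @ $23 + 1 @ $21 = $20,734
Ending inventory: 301 @ $19 + 92 @ $21 = $7,651

Ending inventory = $7,651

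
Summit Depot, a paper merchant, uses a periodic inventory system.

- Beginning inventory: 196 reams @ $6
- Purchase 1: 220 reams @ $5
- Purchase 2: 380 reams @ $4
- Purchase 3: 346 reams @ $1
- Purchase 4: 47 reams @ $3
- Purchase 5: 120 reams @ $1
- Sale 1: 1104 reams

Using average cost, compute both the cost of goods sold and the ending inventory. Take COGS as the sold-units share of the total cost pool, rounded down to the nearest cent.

Sale 1, sell 1104: 1104/1309 × $4,403.00 → $3,713.45
Ending inventory (cost pool remaining) = $689.55

COGS = $3,713.45; ending inventory = $689.55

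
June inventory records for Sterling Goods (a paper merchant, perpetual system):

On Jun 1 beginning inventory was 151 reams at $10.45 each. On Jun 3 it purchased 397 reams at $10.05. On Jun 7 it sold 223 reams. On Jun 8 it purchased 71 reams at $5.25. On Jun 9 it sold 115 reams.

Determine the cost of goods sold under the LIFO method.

Jun 7, 223 sold [LIFO — newest first]: 223 @ $10.05 = $2,241.15
Jun 9, 115 sold [LIFO — newest first]: 71 @ $5.25 + 44 @ $10.05 = $814.95
Total COGS = $2,241.15 + $814.95 = $3,056.10
Ending inventory: 151 @ $10.45 + 130 @ $10.05 = $2,884.45
Check: goods available $5,940.55 = COGS $3,056.10 + ending $2,884.45

COGS = $3,056.10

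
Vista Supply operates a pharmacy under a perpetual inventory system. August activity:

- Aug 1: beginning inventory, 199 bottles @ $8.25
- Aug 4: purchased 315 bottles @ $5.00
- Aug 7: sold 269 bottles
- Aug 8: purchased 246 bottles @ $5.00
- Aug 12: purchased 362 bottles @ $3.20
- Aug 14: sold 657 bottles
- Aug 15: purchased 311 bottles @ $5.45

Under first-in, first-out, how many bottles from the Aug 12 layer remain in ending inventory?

Aug 7, 269 sold [FIFO — oldest first]: 199 @ $8.25 + 70 @ $5.00 = $1,991.75
Aug 14, 657 sold [FIFO — oldest first]: 245 @ $5.00 + 246 @ $5.00 + 166 @ $3.20 = $2,986.20
Total COGS = $1,991.75 + $2,986.20 = $4,977.95
Ending inventory: 196 @ $3.20 + 311 @ $5.45 = $2,322.15
Check: goods available $7,300.10 = COGS $4,977.95 + ending $2,322.15

196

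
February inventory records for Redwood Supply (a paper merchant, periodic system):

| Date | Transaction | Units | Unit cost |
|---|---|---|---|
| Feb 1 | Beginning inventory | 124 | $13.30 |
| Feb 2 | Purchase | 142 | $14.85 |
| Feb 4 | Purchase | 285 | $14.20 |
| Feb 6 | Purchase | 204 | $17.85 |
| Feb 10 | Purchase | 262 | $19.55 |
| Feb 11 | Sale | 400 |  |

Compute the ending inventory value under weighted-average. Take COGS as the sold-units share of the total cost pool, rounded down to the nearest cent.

Feb 11, sell 400: 400/1017 × $16,568.40 → $6,516.57
Ending inventory (cost pool remaining) = $10,051.83

Ending inventory = $10,051.83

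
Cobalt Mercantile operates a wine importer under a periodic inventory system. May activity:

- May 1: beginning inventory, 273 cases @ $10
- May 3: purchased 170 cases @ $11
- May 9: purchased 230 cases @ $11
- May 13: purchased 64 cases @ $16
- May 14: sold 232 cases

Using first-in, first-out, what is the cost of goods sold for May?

May 14, 232 sold [FIFO — oldest first]: 232 @ $10 = $2,320
Ending inventory: 41 @ $10 + 170 @ $11 + 230 @ $11 + 64 @ $16 = $5,834

COGS = $2,320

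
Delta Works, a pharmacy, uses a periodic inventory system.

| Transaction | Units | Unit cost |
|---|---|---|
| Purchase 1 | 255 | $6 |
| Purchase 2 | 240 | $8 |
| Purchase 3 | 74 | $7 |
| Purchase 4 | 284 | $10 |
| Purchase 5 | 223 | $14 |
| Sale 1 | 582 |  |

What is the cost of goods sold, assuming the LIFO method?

COGS = $6,488

Sale 1 (582) [LIFO — newest first]: 223 @ $14 + 284 @ $10 + 74 @ $7 + 1 @ $8 = $6,488
Ending inventory: 255 @ $6 + 239 @ $8 = $3,442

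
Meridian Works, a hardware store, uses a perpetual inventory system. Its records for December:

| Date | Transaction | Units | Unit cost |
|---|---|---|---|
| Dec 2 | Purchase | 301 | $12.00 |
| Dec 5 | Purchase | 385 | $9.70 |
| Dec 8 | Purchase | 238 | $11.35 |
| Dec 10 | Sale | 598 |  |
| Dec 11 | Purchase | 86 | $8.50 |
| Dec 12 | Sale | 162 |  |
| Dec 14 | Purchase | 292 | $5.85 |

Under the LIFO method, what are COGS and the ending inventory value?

Dec 10, 598 sold [LIFO — newest first]: 238 @ $11.35 + 360 @ $9.70 = $6,193.30
Dec 12, 162 sold [LIFO — newest first]: 86 @ $8.50 + 25 @ $9.70 + 51 @ $12.00 = $1,585.50
Total COGS = $6,193.30 + $1,585.50 = $7,778.80
Ending inventory: 250 @ $12.00 + 292 @ $5.85 = $4,708.20

COGS = $7,778.80; ending inventory = $4,708.20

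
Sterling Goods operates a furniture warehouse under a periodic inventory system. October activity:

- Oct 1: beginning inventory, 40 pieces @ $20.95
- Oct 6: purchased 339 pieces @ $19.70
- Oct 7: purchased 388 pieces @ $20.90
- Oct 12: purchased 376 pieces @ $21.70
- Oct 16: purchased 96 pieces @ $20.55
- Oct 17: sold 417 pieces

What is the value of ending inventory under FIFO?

Ending inventory = $17,447.00

Oct 17, 417 sold [FIFO — oldest first]: 40 @ $20.95 + 339 @ $19.70 + 38 @ $20.90 = $8,310.50
Ending inventory: 350 @ $20.90 + 376 @ $21.70 + 96 @ $20.55 = $17,447.00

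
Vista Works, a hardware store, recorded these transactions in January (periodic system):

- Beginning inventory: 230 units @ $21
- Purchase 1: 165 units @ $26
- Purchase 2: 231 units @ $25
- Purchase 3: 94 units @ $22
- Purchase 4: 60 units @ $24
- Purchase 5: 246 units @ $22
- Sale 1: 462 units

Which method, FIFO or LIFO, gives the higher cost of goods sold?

FIFO

FIFO COGS: 230 @ $21 + 165 @ $26 + 67 @ $25 = $10,795
LIFO COGS: 246 @ $22 + 60 @ $24 + 94 @ $22 + 62 @ $25 = $10,470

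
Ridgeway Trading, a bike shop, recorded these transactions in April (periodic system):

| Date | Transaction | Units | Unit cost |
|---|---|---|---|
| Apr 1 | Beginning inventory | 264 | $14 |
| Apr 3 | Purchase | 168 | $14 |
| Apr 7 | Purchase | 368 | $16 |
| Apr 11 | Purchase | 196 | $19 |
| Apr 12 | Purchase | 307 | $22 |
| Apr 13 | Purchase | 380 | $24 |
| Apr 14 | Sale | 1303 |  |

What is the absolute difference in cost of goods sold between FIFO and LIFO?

FIFO COGS: 264 @ $14 + 168 @ $14 + 368 @ $16 + 196 @ $19 + 307 @ $22 = $22,414
LIFO COGS: 380 @ $24 + 307 @ $22 + 196 @ $19 + 368 @ $16 + 52 @ $14 = $26,214
Difference = |$22,414 − $26,214| = $3,800

$3,800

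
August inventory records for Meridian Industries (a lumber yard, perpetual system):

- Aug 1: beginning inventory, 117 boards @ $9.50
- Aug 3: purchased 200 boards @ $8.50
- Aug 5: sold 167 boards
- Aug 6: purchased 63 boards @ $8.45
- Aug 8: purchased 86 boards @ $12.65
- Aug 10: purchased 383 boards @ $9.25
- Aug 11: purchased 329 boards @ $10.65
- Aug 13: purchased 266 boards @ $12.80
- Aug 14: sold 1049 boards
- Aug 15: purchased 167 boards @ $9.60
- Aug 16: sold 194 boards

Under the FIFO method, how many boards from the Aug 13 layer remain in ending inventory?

34

Aug 5, 167 sold [FIFO — oldest first]: 117 @ $9.50 + 50 @ $8.50 = $1,536.50
Aug 14, 1049 sold [FIFO — oldest first]: 150 @ $8.50 + 63 @ $8.45 + 86 @ $12.65 + 383 @ $9.25 + 329 @ $10.65 + 38 @ $12.80 = $10,428.25
Aug 16, 194 sold [FIFO — oldest first]: 194 @ $12.80 = $2,483.20
Total COGS = $1,536.50 + $10,428.25 + $2,483.20 = $14,447.95
Ending inventory: 34 @ $12.80 + 167 @ $9.60 = $2,038.40
Check: goods available $16,486.35 = COGS $14,447.95 + ending $2,038.40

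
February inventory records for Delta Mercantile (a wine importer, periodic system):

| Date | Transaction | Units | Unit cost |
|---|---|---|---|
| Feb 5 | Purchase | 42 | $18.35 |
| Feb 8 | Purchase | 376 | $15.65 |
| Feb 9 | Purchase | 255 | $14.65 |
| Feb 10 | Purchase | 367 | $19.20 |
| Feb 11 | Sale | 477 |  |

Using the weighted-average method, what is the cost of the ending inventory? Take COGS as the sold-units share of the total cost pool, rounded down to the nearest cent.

Ending inventory = $9,439.59

Feb 11, sell 477: 477/1040 × $17,437.25 → $7,997.66
Ending inventory (cost pool remaining) = $9,439.59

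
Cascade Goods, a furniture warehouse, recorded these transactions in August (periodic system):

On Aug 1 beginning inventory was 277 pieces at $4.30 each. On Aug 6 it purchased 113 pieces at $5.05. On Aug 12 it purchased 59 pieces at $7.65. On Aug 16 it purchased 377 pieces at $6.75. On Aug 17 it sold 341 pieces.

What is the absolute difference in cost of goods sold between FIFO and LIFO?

FIFO COGS: 277 @ $4.30 + 64 @ $5.05 = $1,514.30
LIFO COGS: 341 @ $6.75 = $2,301.75
Difference = |$1,514.30 − $2,301.75| = $787.45

$787.45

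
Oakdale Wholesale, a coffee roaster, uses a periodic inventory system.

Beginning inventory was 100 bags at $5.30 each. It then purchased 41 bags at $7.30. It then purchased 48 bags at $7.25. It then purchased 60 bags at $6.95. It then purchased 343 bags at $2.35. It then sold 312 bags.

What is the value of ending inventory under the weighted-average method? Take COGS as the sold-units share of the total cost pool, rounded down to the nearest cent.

Sale 1, sell 312: 312/592 × $2,400.35 → $1,265.04
Ending inventory (cost pool remaining) = $1,135.31

Ending inventory = $1,135.31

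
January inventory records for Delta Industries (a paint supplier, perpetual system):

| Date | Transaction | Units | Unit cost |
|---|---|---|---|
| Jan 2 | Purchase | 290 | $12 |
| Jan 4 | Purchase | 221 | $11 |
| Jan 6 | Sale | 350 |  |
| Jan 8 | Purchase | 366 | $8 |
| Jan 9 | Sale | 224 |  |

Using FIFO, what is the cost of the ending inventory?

Ending inventory = $2,424

Jan 6, 350 sold [FIFO — oldest first]: 290 @ $12 + 60 @ $11 = $4,140
Jan 9, 224 sold [FIFO — oldest first]: 161 @ $11 + 63 @ $8 = $2,275
Total COGS = $4,140 + $2,275 = $6,415
Ending inventory: 303 @ $8 = $2,424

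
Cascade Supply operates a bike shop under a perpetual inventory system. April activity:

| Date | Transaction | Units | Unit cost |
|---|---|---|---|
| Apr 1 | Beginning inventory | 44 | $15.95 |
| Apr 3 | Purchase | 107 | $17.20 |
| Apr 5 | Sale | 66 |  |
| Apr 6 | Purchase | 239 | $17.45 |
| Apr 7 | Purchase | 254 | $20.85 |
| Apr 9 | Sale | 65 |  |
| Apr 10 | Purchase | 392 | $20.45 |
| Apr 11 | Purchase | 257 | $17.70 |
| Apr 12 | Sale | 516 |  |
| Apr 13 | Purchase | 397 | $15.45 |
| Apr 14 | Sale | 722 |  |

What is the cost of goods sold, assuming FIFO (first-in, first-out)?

Apr 5, 66 sold [FIFO — oldest first]: 44 @ $15.95 + 22 @ $17.20 = $1,080.20
Apr 9, 65 sold [FIFO — oldest first]: 65 @ $17.20 = $1,118.00
Apr 12, 516 sold [FIFO — oldest first]: 20 @ $17.20 + 239 @ $17.45 + 254 @ $20.85 + 3 @ $20.45 = $9,871.80
Apr 14, 722 sold [FIFO — oldest first]: 389 @ $20.45 + 257 @ $17.70 + 76 @ $15.45 = $13,678.15
Total COGS = $1,080.20 + $1,118.00 + $9,871.80 + $13,678.15 = $25,748.15
Ending inventory: 321 @ $15.45 = $4,959.45
Check: goods available $30,707.60 = COGS $25,748.15 + ending $4,959.45

COGS = $25,748.15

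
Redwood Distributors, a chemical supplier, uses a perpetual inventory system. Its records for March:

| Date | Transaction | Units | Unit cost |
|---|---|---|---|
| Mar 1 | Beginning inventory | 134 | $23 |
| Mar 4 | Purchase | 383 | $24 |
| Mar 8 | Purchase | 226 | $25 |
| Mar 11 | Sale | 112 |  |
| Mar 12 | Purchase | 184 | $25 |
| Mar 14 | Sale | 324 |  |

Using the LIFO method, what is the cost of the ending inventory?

Mar 11, 112 sold [LIFO — newest first]: 112 @ $25 = $2,800
Mar 14, 324 sold [LIFO — newest first]: 184 @ $25 + 114 @ $25 + 26 @ $24 = $8,074
Total COGS = $2,800 + $8,074 = $10,874
Ending inventory: 134 @ $23 + 357 @ $24 = $11,650

Ending inventory = $11,650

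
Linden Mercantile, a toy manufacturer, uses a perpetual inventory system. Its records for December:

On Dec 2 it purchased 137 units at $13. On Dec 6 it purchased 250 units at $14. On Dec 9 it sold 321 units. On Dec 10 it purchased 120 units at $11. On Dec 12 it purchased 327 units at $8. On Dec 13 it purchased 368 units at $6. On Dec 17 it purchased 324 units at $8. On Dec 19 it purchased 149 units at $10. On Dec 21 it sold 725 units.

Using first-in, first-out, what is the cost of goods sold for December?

COGS = $10,489

Dec 9, 321 sold [FIFO — oldest first]: 137 @ $13 + 184 @ $14 = $4,357
Dec 21, 725 sold [FIFO — oldest first]: 66 @ $14 + 120 @ $11 + 327 @ $8 + 212 @ $6 = $6,132
Total COGS = $4,357 + $6,132 = $10,489
Ending inventory: 156 @ $6 + 324 @ $8 + 149 @ $10 = $5,018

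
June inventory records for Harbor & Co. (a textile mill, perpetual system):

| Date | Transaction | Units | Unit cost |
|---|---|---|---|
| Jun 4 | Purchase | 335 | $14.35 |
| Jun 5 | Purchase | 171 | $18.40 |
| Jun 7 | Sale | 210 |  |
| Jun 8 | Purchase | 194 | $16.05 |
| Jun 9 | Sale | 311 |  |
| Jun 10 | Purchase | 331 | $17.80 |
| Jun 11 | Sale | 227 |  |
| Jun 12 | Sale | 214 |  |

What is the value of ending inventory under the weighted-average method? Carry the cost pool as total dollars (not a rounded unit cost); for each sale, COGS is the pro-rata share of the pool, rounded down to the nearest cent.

After Jun 4: 335 on hand, pool $4,807.25 (≈ $14.3500 each)
After Jun 5: 506 on hand, pool $7,953.65 (≈ $15.7187 each)
Jun 7, sell 210: 210/506 × $7,953.65 → $3,300.92
After Jun 8: 490 on hand, pool $7,766.43 (≈ $15.8499 each)
Jun 9, sell 311: 311/490 × $7,766.43 → $4,929.30
After Jun 10: 510 on hand, pool $8,728.93 (≈ $17.1155 each)
Jun 11, sell 227: 227/510 × $8,728.93 → $3,885.22
Jun 12, sell 214: 214/283 × $4,843.71 → $3,662.73
Total COGS = $3,300.92 + $4,929.30 + $3,885.22 + $3,662.73 = $15,778.17
Ending inventory (cost pool remaining) = $1,180.98

Ending inventory = $1,180.98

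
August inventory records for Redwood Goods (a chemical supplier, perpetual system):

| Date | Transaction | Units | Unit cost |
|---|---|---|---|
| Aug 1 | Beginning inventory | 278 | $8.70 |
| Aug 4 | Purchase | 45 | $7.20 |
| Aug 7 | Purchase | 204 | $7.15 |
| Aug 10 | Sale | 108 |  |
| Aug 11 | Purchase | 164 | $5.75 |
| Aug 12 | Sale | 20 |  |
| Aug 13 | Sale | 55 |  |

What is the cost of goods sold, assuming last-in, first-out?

Aug 10, 108 sold [LIFO — newest first]: 108 @ $7.15 = $772.20
Aug 12, 20 sold [LIFO — newest first]: 20 @ $5.75 = $115.00
Aug 13, 55 sold [LIFO — newest first]: 55 @ $5.75 = $316.25
Total COGS = $772.20 + $115.00 + $316.25 = $1,203.45
Ending inventory: 278 @ $8.70 + 45 @ $7.20 + 96 @ $7.15 + 89 @ $5.75 = $3,940.75
Check: goods available $5,144.20 = COGS $1,203.45 + ending $3,940.75

COGS = $1,203.45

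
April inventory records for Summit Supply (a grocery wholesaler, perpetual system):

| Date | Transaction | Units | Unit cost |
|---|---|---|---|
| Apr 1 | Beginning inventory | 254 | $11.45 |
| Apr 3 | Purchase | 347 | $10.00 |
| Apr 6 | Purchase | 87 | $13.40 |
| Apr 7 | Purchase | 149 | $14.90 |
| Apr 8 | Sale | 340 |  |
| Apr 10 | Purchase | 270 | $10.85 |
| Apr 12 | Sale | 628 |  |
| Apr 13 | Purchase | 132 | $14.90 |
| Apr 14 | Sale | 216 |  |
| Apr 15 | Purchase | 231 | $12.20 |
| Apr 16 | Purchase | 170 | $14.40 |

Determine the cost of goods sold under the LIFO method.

Apr 8, 340 sold [LIFO — newest first]: 149 @ $14.90 + 87 @ $13.40 + 104 @ $10.00 = $4,425.90
Apr 12, 628 sold [LIFO — newest first]: 270 @ $10.85 + 243 @ $10.00 + 115 @ $11.45 = $6,676.25
Apr 14, 216 sold [LIFO — newest first]: 132 @ $14.90 + 84 @ $11.45 = $2,928.60
Total COGS = $4,425.90 + $6,676.25 + $2,928.60 = $14,030.75
Ending inventory: 55 @ $11.45 + 231 @ $12.20 + 170 @ $14.40 = $5,895.95
Check: goods available $19,926.70 = COGS $14,030.75 + ending $5,895.95

COGS = $14,030.75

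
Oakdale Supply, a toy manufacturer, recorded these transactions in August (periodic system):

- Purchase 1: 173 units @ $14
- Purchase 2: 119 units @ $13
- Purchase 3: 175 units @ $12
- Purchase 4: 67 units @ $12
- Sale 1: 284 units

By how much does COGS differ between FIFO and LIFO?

FIFO COGS: 173 @ $14 + 111 @ $13 = $3,865
LIFO COGS: 67 @ $12 + 175 @ $12 + 42 @ $13 = $3,450
Difference = |$3,865 − $3,450| = $415

$415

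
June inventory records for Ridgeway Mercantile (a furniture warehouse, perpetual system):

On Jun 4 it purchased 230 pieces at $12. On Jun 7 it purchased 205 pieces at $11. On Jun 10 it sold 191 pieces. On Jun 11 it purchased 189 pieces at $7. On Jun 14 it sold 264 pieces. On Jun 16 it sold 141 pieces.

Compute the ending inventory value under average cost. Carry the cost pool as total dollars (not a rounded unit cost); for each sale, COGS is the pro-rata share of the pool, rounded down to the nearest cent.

After Jun 4: 230 on hand, pool $2,760.00 (≈ $12.0000 each)
After Jun 7: 435 on hand, pool $5,015.00 (≈ $11.5287 each)
Jun 10, sell 191: 191/435 × $5,015.00 → $2,201.98
After Jun 11: 433 on hand, pool $4,136.02 (≈ $9.5520 each)
Jun 14, sell 264: 264/433 × $4,136.02 → $2,521.73
Jun 16, sell 141: 141/169 × $1,614.29 → $1,346.83
Total COGS = $2,201.98 + $2,521.73 + $1,346.83 = $6,070.54
Ending inventory (cost pool remaining) = $267.46
Check: goods available $6,338.00 = COGS $6,070.54 + ending $267.46

Ending inventory = $267.46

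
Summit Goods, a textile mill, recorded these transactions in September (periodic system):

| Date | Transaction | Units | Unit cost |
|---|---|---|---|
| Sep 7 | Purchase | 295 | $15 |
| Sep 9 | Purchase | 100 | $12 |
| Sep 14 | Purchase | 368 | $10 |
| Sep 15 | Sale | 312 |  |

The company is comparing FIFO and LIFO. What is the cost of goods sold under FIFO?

FIFO COGS: 295 @ $15 + 17 @ $12 = $4,629
LIFO COGS: 312 @ $10 = $3,120

COGS = $4,629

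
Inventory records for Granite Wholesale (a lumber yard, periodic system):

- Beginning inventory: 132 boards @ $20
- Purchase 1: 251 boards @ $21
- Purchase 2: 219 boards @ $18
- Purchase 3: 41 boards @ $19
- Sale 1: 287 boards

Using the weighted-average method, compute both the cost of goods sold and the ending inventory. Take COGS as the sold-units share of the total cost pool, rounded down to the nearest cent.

COGS = $5,638.23; ending inventory = $6,993.77

Sale 1, sell 287: 287/643 × $12,632.00 → $5,638.23
Ending inventory (cost pool remaining) = $6,993.77
Check: goods available $12,632.00 = COGS $5,638.23 + ending $6,993.77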